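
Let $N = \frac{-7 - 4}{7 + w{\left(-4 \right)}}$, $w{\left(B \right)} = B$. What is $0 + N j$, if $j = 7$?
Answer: $- \frac{77}{3} \approx -25.667$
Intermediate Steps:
$N = - \frac{11}{3}$ ($N = \frac{-7 - 4}{7 - 4} = - \frac{11}{3} \approx -3.6667$)
$0 + N j = 0 - \frac{77}{3} = - \frac{77}{3}$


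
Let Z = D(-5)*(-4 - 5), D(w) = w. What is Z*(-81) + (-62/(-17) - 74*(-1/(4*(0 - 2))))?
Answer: -248241/68 ≈ -3650.6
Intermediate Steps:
Z = 45 (Z = -5*(-4 - 5) = -5*(-9) = 45)
Z*(-81) + (-62/(-17) - 74*(-1/(4*(0 - 2)))) = 45*(-81) + (-62/(-17) - 74*(-1/(4*(0 - 2)))) = -3645 + (-62*(-1/17) - 74/((-4*(-2)))) = -3645 + (62/17 - 74/8) = -3645 + (62/17 - 74*1/8) = -3645 + (62/17 - 37/4) = -3645 - 381/68 = -248241/68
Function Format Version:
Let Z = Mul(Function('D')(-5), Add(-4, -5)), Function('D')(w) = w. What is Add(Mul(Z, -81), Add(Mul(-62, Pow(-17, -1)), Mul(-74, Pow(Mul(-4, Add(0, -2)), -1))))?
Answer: Rational(-248241, 68) ≈ -3650.6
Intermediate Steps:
Z = 45 (Z = Mul(-5, Add(-4, -5)) = Mul(-5, -9) = 45)
Add(Mul(Z, -81), Add(Mul(-62, Pow(-17, -1)), Mul(-74, Pow(Mul(-4, Add(0, -2)), -1)))) = Add(Mul(45, -81), Add(Mul(-62, Pow(-17, -1)), Mul(-74, Pow(Mul(-4, Add(0, -2)), -1)))) = Add(-3645, Add(Mul(-62, Rational(-1, 17)), Mul(-74, Pow(Mul(-4, -2), -1)))) = Add(-3645, Add(Rational(62, 17), Mul(-74, Pow(8, -1)))) = Add(-3645, Add(Rational(62, 17), Mul(-74, Rational(1, 8)))) = Add(-3645, Add(Rational(62, 17), Rational(-37, 4))) = Add(-3645, Rational(-381, 68)) = Rational(-248241, 68)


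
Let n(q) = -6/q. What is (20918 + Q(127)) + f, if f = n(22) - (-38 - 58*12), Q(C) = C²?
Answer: 415588/11 ≈ 37781.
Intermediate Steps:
f = 8071/11 (f = -6/22 - (-38 - 58*12) = -6*1/22 - (-38 - 696) = -3/11 - 1*(-734) = -3/11 + 734 = 8071/11 ≈ 733.73)
(20918 + Q(127)) + f = (20918 + 127²) + 8071/11 = (20918 + 16129) + 8071/11 = 37047 + 8071/11 = 415588/11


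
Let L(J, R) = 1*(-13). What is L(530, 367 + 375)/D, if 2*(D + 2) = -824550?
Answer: 13/412277 ≈ 3.1532e-5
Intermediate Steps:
L(J, R) = -13
D = -412277 (D = -2 + (½)*(-824550) = -2 - 412275 = -412277)
L(530, 367 + 375)/D = -13/(-412277) = -13*(-1/412277) = 13/412277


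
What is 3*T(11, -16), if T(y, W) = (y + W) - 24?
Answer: -87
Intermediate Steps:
T(y, W) = -24 + W + y (T(y, W) = (W + y) - 24 = -24 + W + y)
3*T(11, -16) = 3*(-24 - 16 + 11) = 3*(-29) = -87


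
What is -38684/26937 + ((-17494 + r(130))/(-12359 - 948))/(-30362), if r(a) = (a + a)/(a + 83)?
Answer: -554859918340187/386356401253809 ≈ -1.4361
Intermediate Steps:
r(a) = 2*a/(83 + a) (r(a) = (2*a)/(83 + a) = 2*a/(83 + a))
-38684/26937 + ((-17494 + r(130))/(-12359 - 948))/(-30362) = -38684/26937 + ((-17494 + 2*130/(83 + 130))/(-12359 - 948))/(-30362) = -38684*1/26937 + ((-17494 + 2*130/213)/(-13307))*(-1/30362) = -38684/26937 + ((-17494 + 2*130*(1/213))*(-1/13307))*(-1/30362) = -38684/26937 + ((-17494 + 260/213)*(-1/13307))*(-1/30362) = -38684/26937 - 3725962/213*(-1/13307)*(-1/30362) = -38684/26937 + (3725962/2834391)*(-1/30362) = -38684/26937 - 1862981/43028889771 = -554859918340187/386356401253809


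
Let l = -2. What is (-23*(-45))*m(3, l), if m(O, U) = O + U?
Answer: 1035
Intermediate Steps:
(-23*(-45))*m(3, l) = (-23*(-45))*(3 - 2) = 1035*1 = 1035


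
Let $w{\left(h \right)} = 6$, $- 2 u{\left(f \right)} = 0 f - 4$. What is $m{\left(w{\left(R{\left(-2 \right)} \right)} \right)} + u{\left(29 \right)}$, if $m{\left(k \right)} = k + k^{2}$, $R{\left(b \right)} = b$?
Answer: $44$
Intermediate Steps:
$u{\left(f \right)} = 2$ ($u{\left(f \right)} = - \frac{0 f - 4}{2} = - \frac{0 - 4}{2} = \left(- \frac{1}{2}\right) \left(-4\right) = 2$)
$m{\left(w{\left(R{\left(-2 \right)} \right)} \right)} + u{\left(29 \right)} = 6 \left(1 + 6\right) + 2 = 6 \cdot 7 + 2 = 42 + 2 = 44$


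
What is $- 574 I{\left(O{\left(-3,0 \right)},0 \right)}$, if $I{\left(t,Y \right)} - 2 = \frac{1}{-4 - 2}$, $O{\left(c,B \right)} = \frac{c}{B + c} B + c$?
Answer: $- \frac{3157}{3} \approx -1052.3$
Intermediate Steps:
$O{\left(c,B \right)} = c + \frac{B c}{B + c}$ ($O{\left(c,B \right)} = \frac{c}{B + c} B + c = \frac{B c}{B + c} + c = c + \frac{B c}{B + c}$)
$I{\left(t,Y \right)} = \frac{11}{6}$ ($I{\left(t,Y \right)} = 2 + \frac{1}{-4 - 2} = 2 + \frac{1}{-6} = 2 - \frac{1}{6} = \frac{11}{6}$)
$- 574 I{\left(O{\left(-3,0 \right)},0 \right)} = \left(-574\right) \frac{11}{6} = - \frac{3157}{3}$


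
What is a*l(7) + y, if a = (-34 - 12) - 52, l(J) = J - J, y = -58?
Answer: -58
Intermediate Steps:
l(J) = 0
a = -98 (a = -46 - 52 = -98)
a*l(7) + y = -98*0 - 58 = 0 - 58 = -58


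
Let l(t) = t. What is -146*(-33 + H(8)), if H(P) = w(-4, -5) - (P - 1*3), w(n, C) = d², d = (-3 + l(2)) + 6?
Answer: 1898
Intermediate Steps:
d = 5 (d = (-3 + 2) + 6 = -1 + 6 = 5)
w(n, C) = 25 (w(n, C) = 5² = 25)
H(P) = 28 - P (H(P) = 25 - (P - 1*3) = 25 - (P - 3) = 25 - (-3 + P) = 25 + (3 - P) = 28 - P)
-146*(-33 + H(8)) = -146*(-33 + (28 - 1*8)) = -146*(-33 + (28 - 8)) = -146*(-33 + 20) = -146*(-13) = 1898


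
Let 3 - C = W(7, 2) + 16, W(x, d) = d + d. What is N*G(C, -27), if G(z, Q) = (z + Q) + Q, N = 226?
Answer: -16046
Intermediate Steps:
W(x, d) = 2*d
C = -17 (C = 3 - (2*2 + 16) = 3 - (4 + 16) = 3 - 1*20 = 3 - 20 = -17)
G(z, Q) = z + 2*Q (G(z, Q) = (Q + z) + Q = z + 2*Q)
N*G(C, -27) = 226*(-17 + 2*(-27)) = 226*(-17 - 54) = 226*(-71) = -16046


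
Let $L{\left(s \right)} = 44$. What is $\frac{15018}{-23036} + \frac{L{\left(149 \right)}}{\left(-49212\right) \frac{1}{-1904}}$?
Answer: $\frac{148849765}{141705954} \approx 1.0504$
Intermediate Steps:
$\frac{15018}{-23036} + \frac{L{\left(149 \right)}}{\left(-49212\right) \frac{1}{-1904}} = \frac{15018}{-23036} + \frac{44}{\left(-49212\right) \frac{1}{-1904}} = 15018 \left(- \frac{1}{23036}\right) + \frac{44}{\left(-49212\right) \left(- \frac{1}{1904}\right)} = - \frac{7509}{11518} + \frac{44}{\frac{12303}{476}} = - \frac{7509}{11518} + 44 \cdot \frac{476}{12303} = - \frac{7509}{11518} + \frac{20944}{12303} = \frac{148849765}{141705954}$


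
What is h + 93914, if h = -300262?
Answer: -206348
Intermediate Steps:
h + 93914 = -300262 + 93914 = -206348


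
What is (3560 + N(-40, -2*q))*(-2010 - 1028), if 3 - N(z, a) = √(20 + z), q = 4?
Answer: -10824394 + 6076*I*√5 ≈ -1.0824e+7 + 13586.0*I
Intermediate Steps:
N(z, a) = 3 - √(20 + z)
(3560 + N(-40, -2*q))*(-2010 - 1028) = (3560 + (3 - √(20 - 40)))*(-2010 - 1028) = (3560 + (3 - √(-20)))*(-3038) = (3560 + (3 - 2*I*√5))*(-3038) = (3563 - 2*I*√5)*(-3038) = -10824394 + 6076*I*√5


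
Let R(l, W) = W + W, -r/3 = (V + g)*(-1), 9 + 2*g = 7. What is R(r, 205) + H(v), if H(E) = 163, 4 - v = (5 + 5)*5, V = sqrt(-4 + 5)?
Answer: 573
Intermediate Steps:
g = -1 (g = -9/2 + (1/2)*7 = -9/2 + 7/2 = -1)
V = 1 (V = sqrt(1) = 1)
r = 0 (r = -3*(1 - 1)*(-1) = -0*(-1) = -3*0 = 0)
v = -46 (v = 4 - (5 + 5)*5 = 4 - 10*5 = 4 - 1*50 = 4 - 50 = -46)
R(l, W) = 2*W
R(r, 205) + H(v) = 2*205 + 163 = 410 + 163 = 573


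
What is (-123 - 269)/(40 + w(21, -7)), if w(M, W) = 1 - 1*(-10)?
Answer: -392/51 ≈ -7.6863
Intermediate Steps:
w(M, W) = 11 (w(M, W) = 1 + 10 = 11)
(-123 - 269)/(40 + w(21, -7)) = (-123 - 269)/(40 + 11) = -392/51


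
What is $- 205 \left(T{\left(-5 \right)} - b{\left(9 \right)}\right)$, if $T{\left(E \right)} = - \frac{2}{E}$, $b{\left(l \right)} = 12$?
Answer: $2378$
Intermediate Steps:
$- 205 \left(T{\left(-5 \right)} - b{\left(9 \right)}\right) = - 205 \left(- \frac{2}{-5} - 12\right) = - 205 \left(\left(-2\right) \left(- \frac{1}{5}\right) - 12\right) = - 205 \left(\frac{2}{5} - 12\right) = \left(-205\right) \left(- \frac{58}{5}\right) = 2378$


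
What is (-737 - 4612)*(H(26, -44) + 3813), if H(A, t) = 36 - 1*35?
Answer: -20401086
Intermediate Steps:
H(A, t) = 1 (H(A, t) = 36 - 35 = 1)
(-737 - 4612)*(H(26, -44) + 3813) = (-737 - 4612)*(1 + 3813) = -5349*3814 = -20401086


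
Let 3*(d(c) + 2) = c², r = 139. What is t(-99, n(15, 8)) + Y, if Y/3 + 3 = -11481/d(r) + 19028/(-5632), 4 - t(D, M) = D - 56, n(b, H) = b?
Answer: 3658196403/27195520 ≈ 134.51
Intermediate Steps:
d(c) = -2 + c²/3
t(D, M) = 60 - D (t(D, M) = 4 - (D - 56) = 4 - (-56 + D) = 4 + (56 - D) = 60 - D)
Y = -665891277/27195520 (Y = -9 + 3*(-11481/(-2 + (⅓)*139²) + 19028/(-5632)) = -9 + 3*(-11481/(-2 + (⅓)*19321) + 19028*(-1/5632)) = -9 + 3*(-11481/(-2 + 19321/3) - 4757/1408) = -9 + 3*(-11481/19315/3 - 4757/1408) = -9 + 3*(-11481*3/19315 - 4757/1408) = -9 + 3*(-34443/19315 - 4757/1408) = -9 + 3*(-140377199/27195520) = -9 - 421131597/27195520 = -665891277/27195520 ≈ -24.485)
t(-99, n(15, 8)) + Y = (60 - 1*(-99)) - 665891277/27195520 = (60 + 99) - 665891277/27195520 = 159 - 665891277/27195520 = 3658196403/27195520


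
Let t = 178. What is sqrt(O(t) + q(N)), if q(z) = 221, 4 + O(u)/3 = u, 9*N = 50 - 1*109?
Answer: sqrt(743) ≈ 27.258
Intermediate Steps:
N = -59/9 (N = (50 - 1*109)/9 = (50 - 109)/9 = (1/9)*(-59) = -59/9 ≈ -6.5556)
O(u) = -12 + 3*u
sqrt(O(t) + q(N)) = sqrt((-12 + 3*178) + 221) = sqrt((-12 + 534) + 221) = sqrt(522 + 221) = sqrt(743)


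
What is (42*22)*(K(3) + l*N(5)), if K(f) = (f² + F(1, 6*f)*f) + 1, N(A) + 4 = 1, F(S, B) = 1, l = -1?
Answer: 14784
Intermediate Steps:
N(A) = -3 (N(A) = -4 + 1 = -3)
K(f) = 1 + f + f² (K(f) = (f² + 1*f) + 1 = (f² + f) + 1 = (f + f²) + 1 = 1 + f + f²)
(42*22)*(K(3) + l*N(5)) = (42*22)*((1 + 3 + 3²) - 1*(-3)) = 924*((1 + 3 + 9) + 3) = 924*(13 + 3) = 924*16 = 14784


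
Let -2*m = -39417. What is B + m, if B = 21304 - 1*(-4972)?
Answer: 91969/2 ≈ 45985.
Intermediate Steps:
m = 39417/2 (m = -½*(-39417) = 39417/2 ≈ 19709.)
B = 26276 (B = 21304 + 4972 = 26276)
B + m = 26276 + 39417/2 = 91969/2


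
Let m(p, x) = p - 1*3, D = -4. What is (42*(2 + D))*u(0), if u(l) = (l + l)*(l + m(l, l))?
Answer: 0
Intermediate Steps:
m(p, x) = -3 + p (m(p, x) = p - 3 = -3 + p)
u(l) = 2*l*(-3 + 2*l) (u(l) = (l + l)*(l + (-3 + l)) = (2*l)*(-3 + 2*l) = 2*l*(-3 + 2*l))
(42*(2 + D))*u(0) = (42*(2 - 4))*(2*0*(-3 + 2*0)) = (42*(-2))*(2*0*(-3 + 0)) = -168*0*(-3) = -84*0 = 0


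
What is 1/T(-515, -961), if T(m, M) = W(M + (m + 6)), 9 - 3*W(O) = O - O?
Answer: 1/3 ≈ 0.33333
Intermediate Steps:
W(O) = 3 (W(O) = 3 - (O - O)/3 = 3 - 1/3*0 = 3 + 0 = 3)
T(m, M) = 3
1/T(-515, -961) = 1/3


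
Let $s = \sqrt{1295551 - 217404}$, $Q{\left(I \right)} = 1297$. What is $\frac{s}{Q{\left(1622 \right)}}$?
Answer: $\frac{7 \sqrt{22003}}{1297} \approx 0.80057$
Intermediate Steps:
$s = 7 \sqrt{22003}$ ($s = \sqrt{1295551 - 217404} = \sqrt{1078147} = 7 \sqrt{22003} \approx 1038.3$)
$\frac{s}{Q{\left(1622 \right)}} = \frac{7 \sqrt{22003}}{1297}$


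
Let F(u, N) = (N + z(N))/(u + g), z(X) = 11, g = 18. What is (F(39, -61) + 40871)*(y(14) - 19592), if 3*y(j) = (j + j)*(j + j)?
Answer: -135097989224/171 ≈ -7.9005e+8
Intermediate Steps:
y(j) = 4*j²/3 (y(j) = ((j + j)*(j + j))/3 = ((2*j)*(2*j))/3 = (4*j²)/3 = 4*j²/3)
F(u, N) = (11 + N)/(18 + u) (F(u, N) = (N + 11)/(u + 18) = (11 + N)/(18 + u))
(F(39, -61) + 40871)*(y(14) - 19592) = ((11 - 61)/(18 + 39) + 40871)*((4/3)*14² - 19592) = (-50/57 + 40871)*((4/3)*196 - 19592) = ((1/57)*(-50) + 40871)*(784/3 - 19592) = (-50/57 + 40871)*(-57992/3) = (2329597/57)*(-57992/3) = -135097989224/171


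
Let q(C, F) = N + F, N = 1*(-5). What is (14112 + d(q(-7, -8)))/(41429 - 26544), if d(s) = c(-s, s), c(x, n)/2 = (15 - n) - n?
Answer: 14194/14885 ≈ 0.95358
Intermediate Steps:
N = -5
q(C, F) = -5 + F
c(x, n) = 30 - 4*n (c(x, n) = 2*((15 - n) - n) = 2*(15 - 2*n) = 30 - 4*n)
d(s) = 30 - 4*s
(14112 + d(q(-7, -8)))/(41429 - 26544) = (14112 + (30 - 4*(-5 - 8)))/(41429 - 26544) = (14112 + (30 - 4*(-13)))/14885 = (14112 + (30 + 52))*(1/14885) = (14112 + 82)*(1/14885) = 14194*(1/14885) = 14194/14885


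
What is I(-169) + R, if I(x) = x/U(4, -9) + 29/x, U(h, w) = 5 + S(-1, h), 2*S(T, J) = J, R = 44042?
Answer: 52072922/1183 ≈ 44018.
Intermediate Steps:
S(T, J) = J/2
U(h, w) = 5 + h/2
I(x) = 29/x + x/7 (I(x) = x/(5 + (½)*4) + 29/x = x/(5 + 2) + 29/x = x/7 + 29/x = 29/x + x/7)
I(-169) + R = (29/(-169) + (⅐)*(-169)) + 44042 = (29*(-1/169) - 169/7) + 44042 = (-29/169 - 169/7) + 44042 = -28764/1183 + 44042 = 52072922/1183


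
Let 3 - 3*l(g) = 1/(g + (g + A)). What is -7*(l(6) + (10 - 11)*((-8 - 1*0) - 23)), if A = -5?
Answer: -671/3 ≈ -223.67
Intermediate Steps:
l(g) = 1 - 1/(3*(-5 + 2*g)) (l(g) = 1 - 1/(3*(g + (g - 5))) = 1 - 1/(3*(g + (-5 + g))) = 1 - 1/(3*(-5 + 2*g)))
-7*(l(6) + (10 - 11)*((-8 - 1*0) - 23)) = -7*(2*(-8 + 3*6)/(3*(-5 + 2*6)) + (10 - 11)*((-8 - 1*0) - 23)) = -7*(2*(-8 + 18)/(3*(-5 + 12)) - ((-8 + 0) - 23)) = -7*((⅔)*10/7 - (-8 - 23)) = -7*((⅔)*(⅐)*10 - 1*(-31)) = -7*(20/21 + 31) = -7*671/21 = -671/3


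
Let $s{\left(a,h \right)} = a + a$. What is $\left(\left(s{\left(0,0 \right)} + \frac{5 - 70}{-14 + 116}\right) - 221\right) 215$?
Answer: $- \frac{4860505}{102} \approx -47652.0$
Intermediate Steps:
$s{\left(a,h \right)} = 2 a$
$\left(\left(s{\left(0,0 \right)} + \frac{5 - 70}{-14 + 116}\right) - 221\right) 215 = \left(\left(2 \cdot 0 + \frac{5 - 70}{-14 + 116}\right) - 221\right) 215 = \left(\left(0 - \frac{65}{102}\right) - 221\right) 215 = \left(- \frac{65}{102} - 221\right) 215 = \left(- \frac{22607}{102}\right) 215 = - \frac{4860505}{102}$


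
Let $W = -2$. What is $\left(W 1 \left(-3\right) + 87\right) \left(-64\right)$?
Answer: $-5952$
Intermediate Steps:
$\left(W 1 \left(-3\right) + 87\right) \left(-64\right) = \left(\left(-2\right) 1 \left(-3\right) + 87\right) \left(-64\right) = \left(\left(-2\right) \left(-3\right) + 87\right) \left(-64\right) = \left(6 + 87\right) \left(-64\right) = 93 \left(-64\right) = -5952$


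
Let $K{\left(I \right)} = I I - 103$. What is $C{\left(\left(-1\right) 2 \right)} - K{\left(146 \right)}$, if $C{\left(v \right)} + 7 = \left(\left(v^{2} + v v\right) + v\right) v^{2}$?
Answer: $-21196$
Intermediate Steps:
$K{\left(I \right)} = -103 + I^{2}$ ($K{\left(I \right)} = I^{2} - 103 = -103 + I^{2}$)
$C{\left(v \right)} = -7 + v^{2} \left(v + 2 v^{2}\right)$ ($C{\left(v \right)} = -7 + \left(\left(v^{2} + v v\right) + v\right) v^{2} = -7 + \left(\left(v^{2} + v^{2}\right) + v\right) v^{2} = -7 + \left(2 v^{2} + v\right) v^{2} = -7 + \left(v + 2 v^{2}\right) v^{2} = -7 + v^{2} \left(v + 2 v^{2}\right)$)
$C{\left(\left(-1\right) 2 \right)} - K{\left(146 \right)} = \left(-7 + \left(\left(-1\right) 2\right)^{3} + 2 \left(\left(-1\right) 2\right)^{4}\right) - \left(-103 + 146^{2}\right) = \left(-7 + \left(-2\right)^{3} + 2 \left(-2\right)^{4}\right) - \left(-103 + 21316\right) = \left(-7 - 8 + 2 \cdot 16\right) - 21213 = \left(-7 - 8 + 32\right) - 21213 = 17 - 21213 = -21196$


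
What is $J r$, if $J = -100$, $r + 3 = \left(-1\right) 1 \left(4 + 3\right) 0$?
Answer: $300$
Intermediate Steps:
$r = -3$ ($r = -3 + \left(-1\right) 1 \left(4 + 3\right) 0 = -3 - 7 \cdot 0 = -3 - 0 = -3 + 0 = -3$)
$J r = \left(-100\right) \left(-3\right) = 300$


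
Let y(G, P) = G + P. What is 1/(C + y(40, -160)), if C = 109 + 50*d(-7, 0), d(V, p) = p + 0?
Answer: -1/11 ≈ -0.090909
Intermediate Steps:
d(V, p) = p
C = 109 (C = 109 + 50*0 = 109 + 0 = 109)
1/(C + y(40, -160)) = 1/(109 + (40 - 160)) = 1/(109 - 120) = 1/(-11) = -1/11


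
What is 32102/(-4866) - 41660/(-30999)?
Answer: -132068723/25140189 ≈ -5.2533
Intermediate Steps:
32102/(-4866) - 41660/(-30999) = 32102*(-1/4866) - 41660*(-1/30999) = -16051/2433 + 41660/30999 = -132068723/25140189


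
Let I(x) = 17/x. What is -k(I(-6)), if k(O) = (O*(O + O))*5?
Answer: -1445/18 ≈ -80.278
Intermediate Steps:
k(O) = 10*O**2 (k(O) = (O*(2*O))*5 = (2*O**2)*5 = 10*O**2)
-k(I(-6)) = -10*(17/(-6))**2 = -10*(17*(-1/6))**2 = -10*(-17/6)**2 = -10*289/36 = -1*1445/18 = -1445/18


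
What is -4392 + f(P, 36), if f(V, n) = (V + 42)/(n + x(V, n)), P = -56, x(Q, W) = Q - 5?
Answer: -109786/25 ≈ -4391.4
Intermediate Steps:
x(Q, W) = -5 + Q
f(V, n) = (42 + V)/(-5 + V + n) (f(V, n) = (V + 42)/(n + (-5 + V)) = (42 + V)/(-5 + V + n))
-4392 + f(P, 36) = -4392 + (42 - 56)/(-5 - 56 + 36) = -4392 - 14/(-25) = -4392 - 1/25*(-14) = -4392 + 14/25 = -109786/25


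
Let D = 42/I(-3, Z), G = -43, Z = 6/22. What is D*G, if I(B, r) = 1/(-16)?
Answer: 28896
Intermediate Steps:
Z = 3/11 (Z = 6*(1/22) = 3/11 ≈ 0.27273)
I(B, r) = -1/16
D = -672 (D = 42/(-1/16) = 42*(-16) = -672)
D*G = -672*(-43) = 28896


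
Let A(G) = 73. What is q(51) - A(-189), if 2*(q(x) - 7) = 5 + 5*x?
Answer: 64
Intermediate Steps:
q(x) = 19/2 + 5*x/2 (q(x) = 7 + (5 + 5*x)/2 = 7 + (5/2 + 5*x/2) = 19/2 + 5*x/2)
q(51) - A(-189) = (19/2 + (5/2)*51) - 1*73 = (19/2 + 255/2) - 73 = 137 - 73 = 64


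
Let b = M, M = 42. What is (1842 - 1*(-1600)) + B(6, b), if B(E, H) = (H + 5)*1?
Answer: 3489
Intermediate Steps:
b = 42
B(E, H) = 5 + H (B(E, H) = (5 + H)*1 = 5 + H)
(1842 - 1*(-1600)) + B(6, b) = (1842 - 1*(-1600)) + (5 + 42) = (1842 + 1600) + 47 = 3442 + 47 = 3489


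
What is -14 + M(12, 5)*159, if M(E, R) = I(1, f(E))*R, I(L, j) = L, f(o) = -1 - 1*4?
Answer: 781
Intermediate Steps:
f(o) = -5 (f(o) = -1 - 4 = -5)
M(E, R) = R (M(E, R) = 1*R = R)
-14 + M(12, 5)*159 = -14 + 5*159 = -14 + 795 = 781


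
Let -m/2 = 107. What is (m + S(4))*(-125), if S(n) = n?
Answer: 26250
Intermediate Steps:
m = -214 (m = -2*107 = -214)
(m + S(4))*(-125) = (-214 + 4)*(-125) = -210*(-125) = 26250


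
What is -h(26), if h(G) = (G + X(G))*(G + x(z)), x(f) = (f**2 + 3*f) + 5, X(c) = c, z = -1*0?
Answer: -1612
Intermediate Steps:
z = 0
x(f) = 5 + f**2 + 3*f
h(G) = 2*G*(5 + G) (h(G) = (G + G)*(G + (5 + 0**2 + 3*0)) = (2*G)*(G + (5 + 0 + 0)) = (2*G)*(G + 5) = (2*G)*(5 + G) = 2*G*(5 + G))
-h(26) = -2*26*(5 + 26) = -2*26*31 = -1*1612 = -1612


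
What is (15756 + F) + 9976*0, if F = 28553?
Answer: 44309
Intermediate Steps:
(15756 + F) + 9976*0 = (15756 + 28553) + 9976*0 = 44309 + 0 = 44309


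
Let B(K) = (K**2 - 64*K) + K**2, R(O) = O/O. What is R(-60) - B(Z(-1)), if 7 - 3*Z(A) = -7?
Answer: 2305/9 ≈ 256.11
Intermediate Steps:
Z(A) = 14/3 (Z(A) = 7/3 - 1/3*(-7) = 7/3 + 7/3 = 14/3)
R(O) = 1
B(K) = -64*K + 2*K**2
R(-60) - B(Z(-1)) = 1 - 2*14*(-32 + 14/3)/3 = 1 - 2*14*(-82)/(3*3) = 1 - 1*(-2296/9) = 1 + 2296/9 = 2305/9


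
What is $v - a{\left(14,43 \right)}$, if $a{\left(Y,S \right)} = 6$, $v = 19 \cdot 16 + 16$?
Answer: $314$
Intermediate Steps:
$v = 320$ ($v = 304 + 16 = 320$)
$v - a{\left(14,43 \right)} = 320 - 6 = 314$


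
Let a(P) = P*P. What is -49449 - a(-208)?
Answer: -92713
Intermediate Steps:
a(P) = P**2
-49449 - a(-208) = -49449 - 1*(-208)**2 = -49449 - 1*43264 = -49449 - 43264 = -92713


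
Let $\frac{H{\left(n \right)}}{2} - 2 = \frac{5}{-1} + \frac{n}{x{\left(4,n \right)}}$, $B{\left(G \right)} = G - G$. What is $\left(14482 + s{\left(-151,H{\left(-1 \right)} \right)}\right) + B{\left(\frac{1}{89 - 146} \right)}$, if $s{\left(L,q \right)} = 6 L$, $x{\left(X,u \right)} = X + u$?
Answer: $13576$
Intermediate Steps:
$B{\left(G \right)} = 0$
$H{\left(n \right)} = -6 + \frac{2 n}{4 + n}$ ($H{\left(n \right)} = 4 + 2 \left(\frac{5}{-1} + \frac{n}{4 + n}\right) = 4 + 2 \left(5 \left(-1\right) + \frac{n}{4 + n}\right) = 4 + 2 \left(-5 + \frac{n}{4 + n}\right) = 4 + \left(-10 + \frac{2 n}{4 + n}\right) = -6 + \frac{2 n}{4 + n}$)
$\left(14482 + s{\left(-151,H{\left(-1 \right)} \right)}\right) + B{\left(\frac{1}{89 - 146} \right)} = \left(14482 + 6 \left(-151\right)\right) + 0 = \left(14482 - 906\right) + 0 = 13576 + 0 = 13576$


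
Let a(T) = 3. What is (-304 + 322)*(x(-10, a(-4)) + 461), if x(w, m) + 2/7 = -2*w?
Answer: 60570/7 ≈ 8652.9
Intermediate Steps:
x(w, m) = -2/7 - 2*w
(-304 + 322)*(x(-10, a(-4)) + 461) = (-304 + 322)*((-2/7 - 2*(-10)) + 461) = 18*((-2/7 + 20) + 461) = 18*(138/7 + 461) = 18*(3365/7) = 60570/7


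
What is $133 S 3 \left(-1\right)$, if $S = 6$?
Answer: $-2394$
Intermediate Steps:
$133 S 3 \left(-1\right) = 133 \cdot 6 \cdot 3 \left(-1\right) = 133 \cdot 18 \left(-1\right) = 133 \left(-18\right) = -2394$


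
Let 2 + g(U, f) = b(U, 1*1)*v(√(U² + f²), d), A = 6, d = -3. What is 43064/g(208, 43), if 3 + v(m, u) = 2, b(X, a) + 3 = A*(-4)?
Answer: 43064/25 ≈ 1722.6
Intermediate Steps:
b(X, a) = -27 (b(X, a) = -3 + 6*(-4) = -3 - 24 = -27)
v(m, u) = -1 (v(m, u) = -3 + 2 = -1)
g(U, f) = 25 (g(U, f) = -2 - 27*(-1) = -2 + 27 = 25)
43064/g(208, 43) = 43064/25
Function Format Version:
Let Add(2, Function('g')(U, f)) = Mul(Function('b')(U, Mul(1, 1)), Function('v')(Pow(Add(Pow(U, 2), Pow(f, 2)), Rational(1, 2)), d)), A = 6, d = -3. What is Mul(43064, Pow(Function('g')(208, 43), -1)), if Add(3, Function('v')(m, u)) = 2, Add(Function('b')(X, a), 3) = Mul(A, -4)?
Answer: Rational(43064, 25) ≈ 1722.6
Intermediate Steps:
Function('b')(X, a) = -27 (Function('b')(X, a) = Add(-3, Mul(6, -4)) = Add(-3, -24) = -27)
Function('v')(m, u) = -1 (Function('v')(m, u) = Add(-3, 2) = -1)
Function('g')(U, f) = 25 (Function('g')(U, f) = Add(-2, Mul(-27, -1)) = Add(-2, 27) = 25)
Mul(43064, Pow(Function('g')(208, 43), -1)) = Mul(43064, Pow(25, -1)) = Mul(43064, Rational(1, 25)) = Rational(43064, 25)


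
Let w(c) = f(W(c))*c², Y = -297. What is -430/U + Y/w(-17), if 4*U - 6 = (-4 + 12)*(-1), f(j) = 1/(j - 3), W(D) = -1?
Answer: 249728/289 ≈ 864.11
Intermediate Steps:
f(j) = 1/(-3 + j)
w(c) = -c²/4 (w(c) = c²/(-3 - 1) = c²/(-4) = -c²/4)
U = -½ (U = 3/2 + ((-4 + 12)*(-1))/4 = 3/2 + (8*(-1))/4 = 3/2 + (¼)*(-8) = 3/2 - 2 = -½ ≈ -0.50000)
-430/U + Y/w(-17) = -430/(-½) - 297/((-¼*(-17)²)) = -430*(-2) - 297/((-¼*289)) = 860 - 297/(-289/4) = 860 - 297*(-4/289) = 860 + 1188/289 = 249728/289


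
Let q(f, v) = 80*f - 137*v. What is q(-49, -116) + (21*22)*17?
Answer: 19826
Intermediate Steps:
q(f, v) = -137*v + 80*f
q(-49, -116) + (21*22)*17 = (-137*(-116) + 80*(-49)) + (21*22)*17 = (15892 - 3920) + 462*17 = 11972 + 7854 = 19826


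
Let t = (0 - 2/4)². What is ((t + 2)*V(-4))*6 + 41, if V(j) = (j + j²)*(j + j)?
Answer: -1255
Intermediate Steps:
V(j) = 2*j*(j + j²) (V(j) = (j + j²)*(2*j) = 2*j*(j + j²))
t = ¼ (t = (0 - 2*¼)² = (0 - ½)² = (-½)² = ¼ ≈ 0.25000)
((t + 2)*V(-4))*6 + 41 = ((¼ + 2)*(2*(-4)²*(1 - 4)))*6 + 41 = (9*(2*16*(-3))/4)*6 + 41 = ((9/4)*(-96))*6 + 41 = -216*6 + 41 = -1296 + 41 = -1255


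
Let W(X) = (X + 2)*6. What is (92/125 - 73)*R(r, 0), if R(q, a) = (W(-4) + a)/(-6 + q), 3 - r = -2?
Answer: -108396/125 ≈ -867.17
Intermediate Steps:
r = 5 (r = 3 - 1*(-2) = 3 + 2 = 5)
W(X) = 12 + 6*X (W(X) = (2 + X)*6 = 12 + 6*X)
R(q, a) = (-12 + a)/(-6 + q) (R(q, a) = ((12 + 6*(-4)) + a)/(-6 + q) = ((12 - 24) + a)/(-6 + q) = (-12 + a)/(-6 + q))
(92/125 - 73)*R(r, 0) = (92/125 - 73)*((-12 + 0)/(-6 + 5)) = (92*(1/125) - 73)*(-12/(-1)) = (92/125 - 73)*(-1*(-12)) = -9033/125*12 = -108396/125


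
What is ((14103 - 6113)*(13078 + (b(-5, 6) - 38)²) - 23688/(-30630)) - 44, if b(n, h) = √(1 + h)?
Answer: 592622433878/5105 - 607240*√7 ≈ 1.1448e+8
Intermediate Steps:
((14103 - 6113)*(13078 + (b(-5, 6) - 38)²) - 23688/(-30630)) - 44 = ((14103 - 6113)*(13078 + (√(1 + 6) - 38)²) - 23688/(-30630)) - 44 = (7990*(13078 + (√7 - 38)²) - 23688*(-1/30630)) - 44 = (7990*(13078 + (-38 + √7)²) + 3948/5105) - 44 = ((104493220 + 7990*(-38 + √7)²) + 3948/5105) - 44 = (533437892048/5105 + 7990*(-38 + √7)²) - 44 = 533437667428/5105 + 7990*(-38 + √7)²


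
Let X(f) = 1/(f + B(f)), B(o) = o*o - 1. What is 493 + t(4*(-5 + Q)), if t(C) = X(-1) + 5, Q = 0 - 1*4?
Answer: 497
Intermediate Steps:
Q = -4 (Q = 0 - 4 = -4)
B(o) = -1 + o**2 (B(o) = o**2 - 1 = -1 + o**2)
X(f) = 1/(-1 + f + f**2) (X(f) = 1/(f + (-1 + f**2)) = 1/(-1 + f + f**2))
t(C) = 4 (t(C) = 1/(-1 - 1 + (-1)**2) + 5 = 1/(-1 - 1 + 1) + 5 = 1/(-1) + 5 = -1 + 5 = 4)
493 + t(4*(-5 + Q)) = 493 + 4 = 497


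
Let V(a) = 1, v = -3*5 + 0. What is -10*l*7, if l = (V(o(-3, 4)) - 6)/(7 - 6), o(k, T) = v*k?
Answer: 350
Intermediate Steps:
v = -15 (v = -15 + 0 = -15)
o(k, T) = -15*k
l = -5 (l = (1 - 6)/(7 - 6) = -5/1 = -5*1 = -5)
-10*l*7 = -10*(-5)*7 = 50*7 = 350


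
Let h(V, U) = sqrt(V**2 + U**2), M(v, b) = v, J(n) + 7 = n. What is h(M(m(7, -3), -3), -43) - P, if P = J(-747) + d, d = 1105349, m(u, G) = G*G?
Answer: -1104595 + sqrt(1930) ≈ -1.1046e+6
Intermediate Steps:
J(n) = -7 + n
m(u, G) = G**2
P = 1104595 (P = (-7 - 747) + 1105349 = -754 + 1105349 = 1104595)
h(V, U) = sqrt(U**2 + V**2)
h(M(m(7, -3), -3), -43) - P = sqrt((-43)**2 + ((-3)**2)**2) - 1*1104595 = sqrt(1849 + 9**2) - 1104595 = sqrt(1849 + 81) - 1104595 = sqrt(1930) - 1104595 = -1104595 + sqrt(1930)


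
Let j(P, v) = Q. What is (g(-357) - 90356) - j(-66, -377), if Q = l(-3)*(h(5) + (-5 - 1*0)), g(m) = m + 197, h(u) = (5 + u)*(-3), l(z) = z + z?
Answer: -90726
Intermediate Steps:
l(z) = 2*z
h(u) = -15 - 3*u
g(m) = 197 + m
Q = 210 (Q = (2*(-3))*((-15 - 3*5) + (-5 - 1*0)) = -6*((-15 - 15) + (-5 + 0)) = -6*(-30 - 5) = -6*(-35) = 210)
j(P, v) = 210
(g(-357) - 90356) - j(-66, -377) = ((197 - 357) - 90356) - 1*210 = (-160 - 90356) - 210 = -90516 - 210 = -90726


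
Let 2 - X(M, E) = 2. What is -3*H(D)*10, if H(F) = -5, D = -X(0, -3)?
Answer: 150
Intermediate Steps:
X(M, E) = 0 (X(M, E) = 2 - 1*2 = 2 - 2 = 0)
D = 0 (D = -1*0 = 0)
-3*H(D)*10 = -3*(-5)*10 = 15*10 = 150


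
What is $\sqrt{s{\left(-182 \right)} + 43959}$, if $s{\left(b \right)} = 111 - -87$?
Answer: $\sqrt{44157} \approx 210.14$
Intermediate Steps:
$s{\left(b \right)} = 198$ ($s{\left(b \right)} = 111 + 87 = 198$)
$\sqrt{s{\left(-182 \right)} + 43959} = \sqrt{198 + 43959} = \sqrt{44157}$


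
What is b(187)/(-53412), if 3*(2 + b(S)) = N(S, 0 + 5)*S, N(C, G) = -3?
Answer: 63/17804 ≈ 0.0035385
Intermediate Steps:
b(S) = -2 - S (b(S) = -2 + (-3*S)/3 = -2 - S)
b(187)/(-53412) = (-2 - 1*187)/(-53412) = (-2 - 187)*(-1/53412) = -189*(-1/53412) = 63/17804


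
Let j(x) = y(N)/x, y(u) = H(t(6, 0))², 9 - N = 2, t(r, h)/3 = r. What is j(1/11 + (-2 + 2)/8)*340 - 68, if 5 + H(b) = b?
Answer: 631992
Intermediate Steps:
t(r, h) = 3*r
H(b) = -5 + b
N = 7 (N = 9 - 1*2 = 9 - 2 = 7)
y(u) = 169 (y(u) = (-5 + 3*6)² = (-5 + 18)² = 13² = 169)
j(x) = 169/x
j(1/11 + (-2 + 2)/8)*340 - 68 = (169/(1/11 + (-2 + 2)/8))*340 - 68 = (169/(1*(1/11) + 0*(⅛)))*340 - 68 = (169/(1/11 + 0))*340 - 68 = (169/(1/11))*340 - 68 = (169*11)*340 - 68 = 1859*340 - 68 = 632060 - 68 = 631992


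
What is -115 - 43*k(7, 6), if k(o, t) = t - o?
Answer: -72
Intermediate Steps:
-115 - 43*k(7, 6) = -115 - 43*(6 - 1*7) = -115 - 43*(6 - 7) = -115 - 43*(-1) = -115 + 43 = -72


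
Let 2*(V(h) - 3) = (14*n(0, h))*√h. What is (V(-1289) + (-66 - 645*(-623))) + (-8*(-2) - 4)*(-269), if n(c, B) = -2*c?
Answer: 398544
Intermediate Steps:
V(h) = 3 (V(h) = 3 + ((14*(-2*0))*√h)/2 = 3 + ((14*0)*√h)/2 = 3 + (0*√h)/2 = 3 + (½)*0 = 3 + 0 = 3)
(V(-1289) + (-66 - 645*(-623))) + (-8*(-2) - 4)*(-269) = (3 + (-66 - 645*(-623))) + (-8*(-2) - 4)*(-269) = (3 + (-66 + 401835)) + (16 - 4)*(-269) = (3 + 401769) + 12*(-269) = 401772 - 3228 = 398544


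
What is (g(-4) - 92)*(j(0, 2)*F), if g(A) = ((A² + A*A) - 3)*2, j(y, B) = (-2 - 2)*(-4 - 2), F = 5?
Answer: -4080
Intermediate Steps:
j(y, B) = 24 (j(y, B) = -4*(-6) = 24)
g(A) = -6 + 4*A² (g(A) = ((A² + A²) - 3)*2 = (2*A² - 3)*2 = (-3 + 2*A²)*2 = -6 + 4*A²)
(g(-4) - 92)*(j(0, 2)*F) = ((-6 + 4*(-4)²) - 92)*(24*5) = ((-6 + 4*16) - 92)*120 = ((-6 + 64) - 92)*120 = (58 - 92)*120 = -34*120 = -4080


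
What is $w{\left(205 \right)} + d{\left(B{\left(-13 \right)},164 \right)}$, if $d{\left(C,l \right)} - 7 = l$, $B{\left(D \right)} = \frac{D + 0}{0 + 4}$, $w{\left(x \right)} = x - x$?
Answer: $171$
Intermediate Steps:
$w{\left(x \right)} = 0$
$B{\left(D \right)} = \frac{D}{4}$
$d{\left(C,l \right)} = 7 + l$
$w{\left(205 \right)} + d{\left(B{\left(-13 \right)},164 \right)} = 0 + \left(7 + 164\right) = 0 + 171 = 171$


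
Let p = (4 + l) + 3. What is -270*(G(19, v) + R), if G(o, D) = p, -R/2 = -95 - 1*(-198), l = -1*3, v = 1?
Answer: 54540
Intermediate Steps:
l = -3
R = -206 (R = -2*(-95 - 1*(-198)) = -2*(-95 + 198) = -2*103 = -206)
p = 4 (p = (4 - 3) + 3 = 1 + 3 = 4)
G(o, D) = 4
-270*(G(19, v) + R) = -270*(4 - 206) = -270*(-202) = 54540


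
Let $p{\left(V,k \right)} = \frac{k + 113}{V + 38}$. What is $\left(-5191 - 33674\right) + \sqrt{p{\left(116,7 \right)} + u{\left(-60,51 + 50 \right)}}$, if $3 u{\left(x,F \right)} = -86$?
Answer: $-38865 + \frac{i \sqrt{1488102}}{231} \approx -38865.0 + 5.2809 i$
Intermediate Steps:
$u{\left(x,F \right)} = - \frac{86}{3}$ ($u{\left(x,F \right)} = \frac{1}{3} \left(-86\right) = - \frac{86}{3}$)
$p{\left(V,k \right)} = \frac{113 + k}{38 + V}$
$\left(-5191 - 33674\right) + \sqrt{p{\left(116,7 \right)} + u{\left(-60,51 + 50 \right)}} = \left(-5191 - 33674\right) + \sqrt{\frac{113 + 7}{38 + 116} - \frac{86}{3}} = -38865 + \sqrt{\frac{1}{154} \cdot 120 - \frac{86}{3}} = -38865 + \sqrt{\frac{60}{77} - \frac{86}{3}} = -38865 + \sqrt{- \frac{6442}{231}} = -38865 + \frac{i \sqrt{1488102}}{231}$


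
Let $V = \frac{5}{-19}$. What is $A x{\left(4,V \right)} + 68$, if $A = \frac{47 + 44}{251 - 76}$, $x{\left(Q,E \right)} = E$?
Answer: $\frac{6447}{95} \approx 67.863$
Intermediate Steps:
$V = - \frac{5}{19}$ ($V = 5 \left(- \frac{1}{19}\right) = - \frac{5}{19} \approx -0.26316$)
$A = \frac{13}{25}$ ($A = \frac{91}{175} = 91 \cdot \frac{1}{175} = \frac{13}{25} \approx 0.52$)
$A x{\left(4,V \right)} + 68 = \frac{13}{25} \left(- \frac{5}{19}\right) + 68 = - \frac{13}{95} + 68 = \frac{6447}{95}$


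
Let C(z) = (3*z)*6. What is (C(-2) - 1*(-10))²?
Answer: 676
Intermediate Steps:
C(z) = 18*z
(C(-2) - 1*(-10))² = (18*(-2) - 1*(-10))² = (-36 + 10)² = (-26)² = 676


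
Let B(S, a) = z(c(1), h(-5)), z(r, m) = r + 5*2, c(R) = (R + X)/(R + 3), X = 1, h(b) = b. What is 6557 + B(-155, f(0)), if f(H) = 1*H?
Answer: 13135/2 ≈ 6567.5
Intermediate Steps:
f(H) = H
c(R) = (1 + R)/(3 + R) (c(R) = (R + 1)/(R + 3) = (1 + R)/(3 + R))
z(r, m) = 10 + r (z(r, m) = r + 10 = 10 + r)
B(S, a) = 21/2 (B(S, a) = 10 + (1 + 1)/(3 + 1) = 10 + 2/4 = 10 + (1/4)*2 = 10 + 1/2 = 21/2)
6557 + B(-155, f(0)) = 6557 + 21/2 = 13135/2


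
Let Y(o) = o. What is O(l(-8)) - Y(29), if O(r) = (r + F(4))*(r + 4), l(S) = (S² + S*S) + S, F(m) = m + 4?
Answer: 15843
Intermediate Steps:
F(m) = 4 + m
l(S) = S + 2*S² (l(S) = (S² + S²) + S = 2*S² + S = S + 2*S²)
O(r) = (4 + r)*(8 + r) (O(r) = (r + (4 + 4))*(r + 4) = (r + 8)*(4 + r) = (8 + r)*(4 + r) = (4 + r)*(8 + r))
O(l(-8)) - Y(29) = (32 + (-8*(1 + 2*(-8)))² + 12*(-8*(1 + 2*(-8)))) - 1*29 = (32 + (-8*(1 - 16))² + 12*(-8*(1 - 16))) - 29 = (32 + (-8*(-15))² + 12*(-8*(-15))) - 29 = (32 + 120² + 12*120) - 29 = (32 + 14400 + 1440) - 29 = 15872 - 29 = 15843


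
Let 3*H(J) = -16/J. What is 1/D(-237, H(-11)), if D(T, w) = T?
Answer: -1/237 ≈ -0.0042194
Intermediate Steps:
H(J) = -16/(3*J) (H(J) = (-16/J)/3 = -16/(3*J))
1/D(-237, H(-11)) = 1/(-237) = -1/237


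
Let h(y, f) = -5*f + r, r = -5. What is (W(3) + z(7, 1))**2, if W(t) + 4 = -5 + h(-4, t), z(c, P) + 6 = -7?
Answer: 1764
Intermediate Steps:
z(c, P) = -13 (z(c, P) = -6 - 7 = -13)
h(y, f) = -5 - 5*f (h(y, f) = -5*f - 5 = -5 - 5*f)
W(t) = -14 - 5*t (W(t) = -4 + (-5 + (-5 - 5*t)) = -4 + (-10 - 5*t) = -14 - 5*t)
(W(3) + z(7, 1))**2 = ((-14 - 5*3) - 13)**2 = ((-14 - 15) - 13)**2 = (-29 - 13)**2 = (-42)**2 = 1764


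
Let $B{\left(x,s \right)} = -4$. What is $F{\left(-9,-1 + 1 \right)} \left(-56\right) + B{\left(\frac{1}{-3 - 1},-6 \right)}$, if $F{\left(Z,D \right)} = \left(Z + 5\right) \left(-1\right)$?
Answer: $-228$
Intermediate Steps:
$F{\left(Z,D \right)} = -5 - Z$ ($F{\left(Z,D \right)} = \left(5 + Z\right) \left(-1\right) = -5 - Z$)
$F{\left(-9,-1 + 1 \right)} \left(-56\right) + B{\left(\frac{1}{-3 - 1},-6 \right)} = \left(-5 - -9\right) \left(-56\right) - 4 = \left(-5 + 9\right) \left(-56\right) - 4 = 4 \left(-56\right) - 4 = -224 - 4 = -228$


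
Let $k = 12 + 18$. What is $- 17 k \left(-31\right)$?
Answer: $15810$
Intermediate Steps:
$k = 30$
$- 17 k \left(-31\right) = \left(-17\right) 30 \left(-31\right) = \left(-510\right) \left(-31\right) = 15810$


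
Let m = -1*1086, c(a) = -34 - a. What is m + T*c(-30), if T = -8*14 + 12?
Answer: -686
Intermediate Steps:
T = -100 (T = -112 + 12 = -100)
m = -1086
m + T*c(-30) = -1086 - 100*(-34 - 1*(-30)) = -1086 - 100*(-34 + 30) = -1086 - 100*(-4) = -1086 + 400 = -686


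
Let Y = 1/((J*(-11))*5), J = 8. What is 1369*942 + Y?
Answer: 567423119/440 ≈ 1.2896e+6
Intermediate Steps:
Y = -1/440 (Y = 1/((8*(-11))*5) = 1/(-88*5) = 1/(-440) = -1/440 ≈ -0.0022727)
1369*942 + Y = 1369*942 - 1/440 = 1289598 - 1/440 = 567423119/440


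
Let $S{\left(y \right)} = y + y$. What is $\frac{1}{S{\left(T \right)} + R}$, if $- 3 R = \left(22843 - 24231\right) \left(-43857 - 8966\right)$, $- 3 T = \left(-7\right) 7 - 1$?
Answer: $- \frac{1}{24439408} \approx -4.0918 \cdot 10^{-8}$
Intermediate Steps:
$T = \frac{50}{3}$ ($T = - \frac{\left(-7\right) 7 - 1}{3} = - \frac{-49 - 1}{3} = \left(- \frac{1}{3}\right) \left(-50\right) = \frac{50}{3} \approx 16.667$)
$S{\left(y \right)} = 2 y$
$R = - \frac{73318324}{3}$ ($R = - \frac{\left(22843 - 24231\right) \left(-43857 - 8966\right)}{3} = - \frac{\left(-1388\right) \left(-52823\right)}{3} = \left(- \frac{1}{3}\right) 73318324 = - \frac{73318324}{3} \approx -2.4439 \cdot 10^{7}$)
$\frac{1}{S{\left(T \right)} + R} = \frac{1}{2 \cdot \frac{50}{3} - \frac{73318324}{3}} = \frac{1}{\frac{100}{3} - \frac{73318324}{3}} = \frac{1}{-24439408} = - \frac{1}{24439408}$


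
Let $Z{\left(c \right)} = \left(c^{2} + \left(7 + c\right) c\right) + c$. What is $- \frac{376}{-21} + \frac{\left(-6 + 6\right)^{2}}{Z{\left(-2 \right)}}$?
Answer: $\frac{376}{21} \approx 17.905$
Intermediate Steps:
$Z{\left(c \right)} = c + c^{2} + c \left(7 + c\right)$ ($Z{\left(c \right)} = \left(c^{2} + c \left(7 + c\right)\right) + c = c + c^{2} + c \left(7 + c\right)$)
$- \frac{376}{-21} + \frac{\left(-6 + 6\right)^{2}}{Z{\left(-2 \right)}} = - \frac{376}{-21} + \frac{\left(-6 + 6\right)^{2}}{2 \left(-2\right) \left(4 - 2\right)} = \left(-376\right) \left(- \frac{1}{21}\right) + \frac{0^{2}}{2 \left(-2\right) 2} = \frac{376}{21} + \frac{0}{-8} = \frac{376}{21} + 0 \left(- \frac{1}{8}\right) = \frac{376}{21} + 0 = \frac{376}{21}$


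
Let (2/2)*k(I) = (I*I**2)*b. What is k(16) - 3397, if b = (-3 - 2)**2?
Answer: 99003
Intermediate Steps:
b = 25 (b = (-5)**2 = 25)
k(I) = 25*I**3 (k(I) = (I*I**2)*25 = I**3*25 = 25*I**3)
k(16) - 3397 = 25*16**3 - 3397 = 25*4096 - 3397 = 102400 - 3397 = 99003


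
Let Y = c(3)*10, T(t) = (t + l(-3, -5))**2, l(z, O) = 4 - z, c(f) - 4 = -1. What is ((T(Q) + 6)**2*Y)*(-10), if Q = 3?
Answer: -3370800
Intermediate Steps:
c(f) = 3 (c(f) = 4 - 1 = 3)
T(t) = (7 + t)**2 (T(t) = (t + (4 - 1*(-3)))**2 = (t + (4 + 3))**2 = (t + 7)**2 = (7 + t)**2)
Y = 30 (Y = 3*10 = 30)
((T(Q) + 6)**2*Y)*(-10) = (((7 + 3)**2 + 6)**2*30)*(-10) = ((10**2 + 6)**2*30)*(-10) = ((100 + 6)**2*30)*(-10) = (106**2*30)*(-10) = (11236*30)*(-10) = 337080*(-10) = -3370800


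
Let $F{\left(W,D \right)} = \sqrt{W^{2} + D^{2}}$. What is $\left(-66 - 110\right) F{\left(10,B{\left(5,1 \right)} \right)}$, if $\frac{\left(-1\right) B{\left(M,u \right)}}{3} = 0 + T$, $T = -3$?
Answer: $- 176 \sqrt{181} \approx -2367.8$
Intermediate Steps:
$B{\left(M,u \right)} = 9$ ($B{\left(M,u \right)} = - 3 \left(0 - 3\right) = \left(-3\right) \left(-3\right) = 9$)
$F{\left(W,D \right)} = \sqrt{D^{2} + W^{2}}$
$\left(-66 - 110\right) F{\left(10,B{\left(5,1 \right)} \right)} = \left(-66 - 110\right) \sqrt{9^{2} + 10^{2}} = - 176 \sqrt{81 + 100} = - 176 \sqrt{181}$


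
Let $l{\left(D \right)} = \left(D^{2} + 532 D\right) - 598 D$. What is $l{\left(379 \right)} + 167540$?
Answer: $286167$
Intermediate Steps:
$l{\left(D \right)} = D^{2} - 66 D$
$l{\left(379 \right)} + 167540 = 379 \left(-66 + 379\right) + 167540 = 379 \cdot 313 + 167540 = 118627 + 167540 = 286167$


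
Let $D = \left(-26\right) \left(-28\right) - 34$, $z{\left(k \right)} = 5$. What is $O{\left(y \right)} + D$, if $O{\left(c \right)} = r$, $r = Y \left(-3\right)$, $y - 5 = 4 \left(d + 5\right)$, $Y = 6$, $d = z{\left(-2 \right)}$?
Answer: $676$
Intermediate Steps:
$d = 5$
$y = 45$ ($y = 5 + 4 \left(5 + 5\right) = 5 + 4 \cdot 10 = 5 + 40 = 45$)
$r = -18$ ($r = 6 \left(-3\right) = -18$)
$O{\left(c \right)} = -18$
$D = 694$ ($D = 728 - 34 = 694$)
$O{\left(y \right)} + D = -18 + 694 = 676$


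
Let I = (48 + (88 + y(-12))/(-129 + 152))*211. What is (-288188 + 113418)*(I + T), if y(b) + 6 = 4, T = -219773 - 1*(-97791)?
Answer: 446449265920/23 ≈ 1.9411e+10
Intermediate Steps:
T = -121982 (T = -219773 + 97791 = -121982)
y(b) = -2 (y(b) = -6 + 4 = -2)
I = 251090/23 (I = (48 + (88 - 2)/(-129 + 152))*211 = (48 + 86/23)*211 = (1190/23)*211 = 251090/23 ≈ 10917.)
(-288188 + 113418)*(I + T) = (-288188 + 113418)*(251090/23 - 121982) = -174770*(-2554496/23) = 446449265920/23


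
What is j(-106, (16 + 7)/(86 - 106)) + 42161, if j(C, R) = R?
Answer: 843197/20 ≈ 42160.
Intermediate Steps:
j(-106, (16 + 7)/(86 - 106)) + 42161 = (16 + 7)/(86 - 106) + 42161 = 23/(-20) + 42161 = 23*(-1/20) + 42161 = -23/20 + 42161 = 843197/20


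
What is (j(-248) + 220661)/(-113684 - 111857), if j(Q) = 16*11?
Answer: -220837/225541 ≈ -0.97914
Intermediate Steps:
j(Q) = 176
(j(-248) + 220661)/(-113684 - 111857) = (176 + 220661)/(-113684 - 111857) = 220837/(-225541) = 220837*(-1/225541) = -220837/225541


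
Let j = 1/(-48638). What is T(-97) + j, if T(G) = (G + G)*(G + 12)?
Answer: 802040619/48638 ≈ 16490.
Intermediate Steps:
T(G) = 2*G*(12 + G) (T(G) = (2*G)*(12 + G) = 2*G*(12 + G))
j = -1/48638 ≈ -2.0560e-5
T(-97) + j = 2*(-97)*(12 - 97) - 1/48638 = 2*(-97)*(-85) - 1/48638 = 16490 - 1/48638 = 802040619/48638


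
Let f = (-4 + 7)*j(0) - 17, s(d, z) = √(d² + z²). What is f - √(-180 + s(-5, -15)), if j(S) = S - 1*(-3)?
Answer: -8 - I*√(180 - 5*√10) ≈ -8.0 - 12.814*I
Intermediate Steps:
j(S) = 3 + S (j(S) = S + 3 = 3 + S)
f = -8 (f = (-4 + 7)*(3 + 0) - 17 = 3*3 - 17 = 9 - 17 = -8)
f - √(-180 + s(-5, -15)) = -8 - √(-180 + √((-5)² + (-15)²)) = -8 - √(-180 + √(25 + 225)) = -8 - √(-180 + √250) = -8 - √(-180 + 5*√10)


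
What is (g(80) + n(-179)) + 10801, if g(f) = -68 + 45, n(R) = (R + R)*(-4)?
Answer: 12210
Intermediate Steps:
n(R) = -8*R (n(R) = (2*R)*(-4) = -8*R)
g(f) = -23
(g(80) + n(-179)) + 10801 = (-23 - 8*(-179)) + 10801 = (-23 + 1432) + 10801 = 1409 + 10801 = 12210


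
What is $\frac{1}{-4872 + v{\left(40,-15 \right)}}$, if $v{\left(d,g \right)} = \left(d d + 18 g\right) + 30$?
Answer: $- \frac{1}{3512} \approx -0.00028474$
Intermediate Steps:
$v{\left(d,g \right)} = 30 + d^{2} + 18 g$ ($v{\left(d,g \right)} = \left(d^{2} + 18 g\right) + 30 = 30 + d^{2} + 18 g$)
$\frac{1}{-4872 + v{\left(40,-15 \right)}} = \frac{1}{-4872 + \left(30 + 40^{2} + 18 \left(-15\right)\right)} = \frac{1}{-4872 + \left(30 + 1600 - 270\right)} = \frac{1}{-4872 + 1360} = \frac{1}{-3512} = - \frac{1}{3512}$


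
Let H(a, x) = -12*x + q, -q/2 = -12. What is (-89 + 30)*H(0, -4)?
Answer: -4248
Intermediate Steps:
q = 24 (q = -2*(-12) = 24)
H(a, x) = 24 - 12*x (H(a, x) = -12*x + 24 = 24 - 12*x)
(-89 + 30)*H(0, -4) = (-89 + 30)*(24 - 12*(-4)) = -59*(24 + 48) = -59*72 = -4248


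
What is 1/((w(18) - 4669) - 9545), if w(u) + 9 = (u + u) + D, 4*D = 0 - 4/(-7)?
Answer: -7/99308 ≈ -7.0488e-5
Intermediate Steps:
D = ⅐ (D = (0 - 4/(-7))/4 = (0 - 4*(-⅐))/4 = (0 + 4/7)/4 = (¼)*(4/7) = ⅐ ≈ 0.14286)
w(u) = -62/7 + 2*u (w(u) = -9 + ((u + u) + ⅐) = -9 + (2*u + ⅐) = -9 + (⅐ + 2*u) = -62/7 + 2*u)
1/((w(18) - 4669) - 9545) = 1/(((-62/7 + 2*18) - 4669) - 9545) = 1/(((-62/7 + 36) - 4669) - 9545) = 1/((190/7 - 4669) - 9545) = 1/(-32493/7 - 9545) = 1/(-99308/7) = -7/99308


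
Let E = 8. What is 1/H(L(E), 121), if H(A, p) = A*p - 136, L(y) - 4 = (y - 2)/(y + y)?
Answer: 8/3147 ≈ 0.0025421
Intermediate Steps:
L(y) = 4 + (-2 + y)/(2*y) (L(y) = 4 + (y - 2)/(y + y) = 4 + (-2 + y)/((2*y)) = 4 + (-2 + y)*(1/(2*y)) = 4 + (-2 + y)/(2*y))
H(A, p) = -136 + A*p
1/H(L(E), 121) = 1/(-136 + (9/2 - 1/8)*121) = 1/(-136 + (9/2 - 1*⅛)*121) = 1/(-136 + (9/2 - ⅛)*121) = 1/(-136 + (35/8)*121) = 1/(-136 + 4235/8) = 1/(3147/8) = 8/3147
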